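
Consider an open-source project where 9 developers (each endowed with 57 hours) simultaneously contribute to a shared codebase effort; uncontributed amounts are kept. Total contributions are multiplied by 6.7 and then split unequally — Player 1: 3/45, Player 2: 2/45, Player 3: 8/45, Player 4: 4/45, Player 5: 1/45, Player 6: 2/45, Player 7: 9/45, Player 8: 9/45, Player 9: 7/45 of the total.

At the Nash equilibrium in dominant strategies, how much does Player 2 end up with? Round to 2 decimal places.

Each unit j contributes comes back to j as 6.7 × (j's share), so j prefers to contribute only if that share exceeds 1/6.7 = 0.1493; otherwise keeping the unit dominates.
The shares above 0.1493 belong to Player 3, Player 7, Player 8 and Player 9, contributing 57 each; the remaining 5 contribute 0. Total contributed: 228.
Player 2 keeps 57 and receives 6.7 × 228 × 2/45 = 67.89 from the shared codebase effort, for a payoff of 124.89.

124.89 hours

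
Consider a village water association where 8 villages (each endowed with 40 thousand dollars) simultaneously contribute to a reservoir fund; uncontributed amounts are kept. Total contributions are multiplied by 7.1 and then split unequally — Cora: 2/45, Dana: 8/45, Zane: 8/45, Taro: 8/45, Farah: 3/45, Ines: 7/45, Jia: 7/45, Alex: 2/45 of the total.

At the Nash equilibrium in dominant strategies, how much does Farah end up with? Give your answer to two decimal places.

For player j, contributing a unit is worthwhile iff 7.1 × (j's share) ≥ 1, i.e. iff j's share is at least 0.1408.
The shares above 0.1408 belong to Dana, Zane, Taro, Ines and Jia, contributing 40 each; the remaining 3 contribute 0. Total contributed: 200.
Farah keeps 40 and receives 7.1 × 200 × 3/45 = 94.67 from the reservoir fund, for a payoff of 134.67.

134.67 thousand dollars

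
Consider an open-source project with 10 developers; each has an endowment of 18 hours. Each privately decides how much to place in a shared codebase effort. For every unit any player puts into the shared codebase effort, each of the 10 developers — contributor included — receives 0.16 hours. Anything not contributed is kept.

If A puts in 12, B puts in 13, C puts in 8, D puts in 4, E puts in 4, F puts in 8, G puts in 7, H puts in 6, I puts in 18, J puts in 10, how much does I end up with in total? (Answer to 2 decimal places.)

14.40 hours

Total contributed: 12 + 13 + 8 + 4 + 4 + 8 + 7 + 6 + 18 + 10 = 90.
Each receives 0.16 × 90 = 14.40 from the shared codebase effort.
I keeps 18 − 18 = 0, so I's payoff is 0 + 14.40 = 14.40.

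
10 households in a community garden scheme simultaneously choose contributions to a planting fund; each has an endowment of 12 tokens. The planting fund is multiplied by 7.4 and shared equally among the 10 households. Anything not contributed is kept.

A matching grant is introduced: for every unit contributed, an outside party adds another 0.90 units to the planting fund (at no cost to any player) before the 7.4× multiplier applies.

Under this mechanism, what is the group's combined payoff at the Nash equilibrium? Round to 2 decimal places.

The effective private return per unit is now 7.4 × 1.90 / 10 = 1.4060 > 1, so every player's dominant strategy flips to full contribution.
At the Nash equilibrium everyone contributes 12. Group total payoff = 7.4 × 1.90 × 120 = 1687.20.

1687.20 tokens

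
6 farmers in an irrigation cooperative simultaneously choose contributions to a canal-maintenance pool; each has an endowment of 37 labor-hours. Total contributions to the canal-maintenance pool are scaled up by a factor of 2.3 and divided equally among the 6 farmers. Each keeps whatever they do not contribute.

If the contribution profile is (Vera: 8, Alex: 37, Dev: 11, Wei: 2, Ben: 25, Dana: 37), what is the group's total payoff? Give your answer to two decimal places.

Total contributed: 8 + 37 + 11 + 2 + 25 + 37 = 120; total kept: 6 × 37 − 120 = 102.
The canal-maintenance pool pays out 2.3 × 120 = 276.00 in aggregate.
Group total = 102 + 276.00 = 378.00.

378.00 labor-hours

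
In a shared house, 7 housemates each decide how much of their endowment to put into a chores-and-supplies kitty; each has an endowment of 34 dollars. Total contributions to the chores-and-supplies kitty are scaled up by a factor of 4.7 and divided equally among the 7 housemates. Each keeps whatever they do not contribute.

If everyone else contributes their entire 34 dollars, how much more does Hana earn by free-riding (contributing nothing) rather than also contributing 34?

Switching from a contribution of 34 to 0 lets Hana keep an extra 34 dollars, but lowers the chores-and-supplies kitty by 34, which costs Hana their own share of that drop: 4.7/7 × 34 = 22.83.
Net gain = 34 − 22.83 = 11.17. The private return per contributed unit (0.6714) is below 1, so free-riding is indeed the best response regardless of what the others do.

11.17 dollars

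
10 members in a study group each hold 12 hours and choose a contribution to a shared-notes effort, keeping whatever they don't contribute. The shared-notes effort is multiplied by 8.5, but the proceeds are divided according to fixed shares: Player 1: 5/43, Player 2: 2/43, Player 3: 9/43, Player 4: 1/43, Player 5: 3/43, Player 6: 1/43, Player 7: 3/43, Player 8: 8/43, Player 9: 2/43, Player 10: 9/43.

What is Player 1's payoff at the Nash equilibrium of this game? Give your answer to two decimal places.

Player j's private return per contributed unit is 8.5 × (j's share). Contributing is weakly dominant for j when that share is at least 1/8.5 = 0.1176, and contributing 0 is dominant otherwise.
Player 3, Player 8 and Player 10 clear that bar, contributing 12 each; the remaining 7 contribute 0. Total contributed: 36.
Player 1 keeps 12 and receives 8.5 × 36 × 5/43 = 35.58 from the shared-notes effort, for a payoff of 47.58.

47.58 hours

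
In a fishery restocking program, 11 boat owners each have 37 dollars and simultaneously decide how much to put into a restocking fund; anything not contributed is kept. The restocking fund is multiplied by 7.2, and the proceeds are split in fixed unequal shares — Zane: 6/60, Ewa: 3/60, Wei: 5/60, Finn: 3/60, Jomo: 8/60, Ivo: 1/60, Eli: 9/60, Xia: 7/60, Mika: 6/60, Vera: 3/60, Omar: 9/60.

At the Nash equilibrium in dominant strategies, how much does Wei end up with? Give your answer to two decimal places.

Each unit j contributes comes back to j as 7.2 × (j's share), so j prefers to contribute only if that share exceeds 1/7.2 = 0.1389; otherwise keeping the unit dominates.
The shares above 0.1389 belong to Eli and Omar, contributing 37 each; the remaining 9 contribute 0. Total contributed: 74.
Wei keeps 37 and receives 7.2 × 74 × 5/60 = 44.40 from the restocking fund, for a payoff of 81.40.

81.40 dollars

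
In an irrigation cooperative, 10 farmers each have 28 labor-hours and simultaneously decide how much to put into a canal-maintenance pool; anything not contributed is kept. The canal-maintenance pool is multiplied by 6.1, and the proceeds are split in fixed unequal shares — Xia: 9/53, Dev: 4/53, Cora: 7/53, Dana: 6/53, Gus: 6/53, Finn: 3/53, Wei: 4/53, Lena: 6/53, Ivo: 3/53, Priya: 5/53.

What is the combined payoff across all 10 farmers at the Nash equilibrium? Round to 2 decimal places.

422.80 labor-hours

Player j's private return per contributed unit is 6.1 × (j's share). Contributing is weakly dominant for j when that share is at least 1/6.1 = 0.1639, and contributing 0 is dominant otherwise.
Only Xia (9/53) clears that bar, contributing 28; the remaining 9 contribute 0. Total contributed: 28.
The canal-maintenance pool pays out 6.1 × 28 = 170.80 in total (split across the unequal shares, but the aggregate is all that matters for the group sum).
The 9 free-riders keep 28 each, adding 252. Group total = 252 + 170.80 = 422.80.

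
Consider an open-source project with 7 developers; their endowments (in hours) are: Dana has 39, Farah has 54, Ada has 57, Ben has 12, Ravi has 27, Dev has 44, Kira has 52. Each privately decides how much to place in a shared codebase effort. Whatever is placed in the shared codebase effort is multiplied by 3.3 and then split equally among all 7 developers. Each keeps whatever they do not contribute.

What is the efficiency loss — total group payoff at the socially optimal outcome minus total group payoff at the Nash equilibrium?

655.50 hours

The private return per contributed unit is 3.3/7 = 0.4714 < 1 for every player regardless of endowment, so the Nash equilibrium is zero contribution and the group total is Σ E_j = 39 + 54 + 57 + 12 + 27 + 44 + 52 = 285.
Each contributed unit returns 3.300 to the group, so the social optimum is full contribution by everyone: group total = 3.300 × 285 = 940.50.
Efficiency loss = (3.300 − 1) × 285 = 655.50.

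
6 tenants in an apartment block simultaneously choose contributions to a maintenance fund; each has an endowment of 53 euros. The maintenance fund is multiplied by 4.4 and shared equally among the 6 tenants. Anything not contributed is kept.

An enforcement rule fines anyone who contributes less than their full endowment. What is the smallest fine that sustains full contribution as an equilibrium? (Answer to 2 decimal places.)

14.13 euros

Given the others contribute fully, the best deviation is to contribute 0 (any partial contribution still incurs the fine and gives up units whose private return 0.7333 is below 1).
Deviating from 53 to 0 saves 53 euros but forfeits the deviator's share of the drop in the maintenance fund: 4.4/6 × 53 = 38.87.
So the deviation gain is 53 − 38.87 = 14.13, and the fine must be at least 14.13 euros to wipe it out.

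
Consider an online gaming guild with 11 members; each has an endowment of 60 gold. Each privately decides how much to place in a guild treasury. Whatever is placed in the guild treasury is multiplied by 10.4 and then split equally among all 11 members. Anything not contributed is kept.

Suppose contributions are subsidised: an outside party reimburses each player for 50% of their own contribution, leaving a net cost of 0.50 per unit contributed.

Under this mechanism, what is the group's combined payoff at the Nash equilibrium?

The effective private return per unit is now (10.4/11) / 0.50 = 1.8909 > 1, so every player's dominant strategy flips to full contribution.
So the Nash equilibrium is full contribution by all 11; the group earns 11 × (60 × 0.50 + 10.4 × 60) = 7194.00.

7194.00 gold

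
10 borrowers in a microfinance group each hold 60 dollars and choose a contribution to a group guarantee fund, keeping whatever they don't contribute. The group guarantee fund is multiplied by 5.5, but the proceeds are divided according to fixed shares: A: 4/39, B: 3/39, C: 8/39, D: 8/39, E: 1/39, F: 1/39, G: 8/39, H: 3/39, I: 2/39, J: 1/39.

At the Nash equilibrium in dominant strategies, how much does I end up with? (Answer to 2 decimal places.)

A player with share s gets back 5.5·s per unit contributed, so full contribution is dominant for anyone with s > 1/5.5 = 0.1818 and zero contribution is dominant for anyone below.
C, D and G clear that bar, contributing 60 each; the remaining 7 contribute 0. Total contributed: 180.
I keeps 60 and receives 5.5 × 180 × 2/39 = 50.77 from the group guarantee fund, for a payoff of 110.77.

110.77 dollars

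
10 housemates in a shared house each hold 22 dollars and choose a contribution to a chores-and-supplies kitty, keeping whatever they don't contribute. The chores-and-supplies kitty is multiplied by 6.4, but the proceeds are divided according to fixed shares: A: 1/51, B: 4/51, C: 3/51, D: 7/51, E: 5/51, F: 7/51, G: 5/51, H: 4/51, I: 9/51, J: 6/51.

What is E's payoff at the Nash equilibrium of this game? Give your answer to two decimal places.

A player with share s gets back 6.4·s per unit contributed, so full contribution is dominant for anyone with s > 1/6.4 = 0.1563 and zero contribution is dominant for anyone below.
I alone (share 9/51) is above the threshold, contributing 22; the remaining 9 contribute 0. Total contributed: 22.
E keeps 22 and receives 6.4 × 22 × 5/51 = 13.80 from the chores-and-supplies kitty, for a payoff of 35.80.

35.80 dollars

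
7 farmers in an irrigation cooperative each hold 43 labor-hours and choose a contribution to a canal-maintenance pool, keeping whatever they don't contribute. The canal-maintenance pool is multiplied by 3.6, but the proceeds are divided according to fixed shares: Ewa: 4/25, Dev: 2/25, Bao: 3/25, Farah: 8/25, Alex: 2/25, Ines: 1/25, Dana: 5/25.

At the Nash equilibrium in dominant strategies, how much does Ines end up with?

49.19 labor-hours

Player j's private return per contributed unit is 3.6 × (j's share). Contributing is weakly dominant for j when that share is at least 1/3.6 = 0.2778, and contributing 0 is dominant otherwise.
Only Farah (8/25) clears that bar, contributing 43; the remaining 6 contribute 0. Total contributed: 43.
Ines keeps 43 and receives 3.6 × 43 × 1/25 = 6.19 from the canal-maintenance pool, for a payoff of 49.19.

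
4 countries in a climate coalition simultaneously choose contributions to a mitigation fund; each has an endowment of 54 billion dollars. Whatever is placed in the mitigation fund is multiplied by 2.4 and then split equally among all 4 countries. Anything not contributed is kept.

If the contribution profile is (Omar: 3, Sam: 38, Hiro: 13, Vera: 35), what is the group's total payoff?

Total contributed: 3 + 38 + 13 + 35 = 89; total kept: 4 × 54 − 89 = 127.
The mitigation fund pays out 2.4 × 89 = 213.60 in aggregate.
Group total = 127 + 213.60 = 340.60.

340.60 billion dollars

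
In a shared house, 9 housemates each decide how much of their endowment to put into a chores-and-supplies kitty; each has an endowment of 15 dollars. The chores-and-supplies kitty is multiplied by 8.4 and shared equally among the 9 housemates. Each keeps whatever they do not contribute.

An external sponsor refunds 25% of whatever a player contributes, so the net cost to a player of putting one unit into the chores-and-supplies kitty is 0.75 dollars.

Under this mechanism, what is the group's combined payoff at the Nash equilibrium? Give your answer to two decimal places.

1167.75 dollars

The effective private return per unit is now (8.4/9) / 0.75 = 1.2444 > 1, so every player's dominant strategy flips to full contribution.
At the Nash equilibrium everyone contributes 15. Group total payoff = 9 × (15 × 0.25 + 8.4 × 15) = 1167.75.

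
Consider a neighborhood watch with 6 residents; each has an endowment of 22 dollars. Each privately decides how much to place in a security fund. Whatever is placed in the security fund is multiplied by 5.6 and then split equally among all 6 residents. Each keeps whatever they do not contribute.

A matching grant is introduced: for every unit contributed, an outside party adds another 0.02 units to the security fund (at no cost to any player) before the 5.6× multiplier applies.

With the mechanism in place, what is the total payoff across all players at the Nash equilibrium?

Even with the mechanism, each unit contributed returns only 5.6 × 1.02 / 6 = 0.9520 per unit of net cost, so contributing nothing is still dominant.
At the Nash equilibrium no one contributes; group total payoff = 6 × 22 = 132.

132.00 dollars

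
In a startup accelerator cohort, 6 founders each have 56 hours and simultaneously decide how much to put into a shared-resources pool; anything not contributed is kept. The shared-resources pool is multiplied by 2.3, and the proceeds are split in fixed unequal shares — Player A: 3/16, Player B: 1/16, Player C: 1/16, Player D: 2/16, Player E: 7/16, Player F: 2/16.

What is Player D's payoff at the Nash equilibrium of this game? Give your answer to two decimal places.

72.10 hours

For player j, contributing a unit is worthwhile iff 2.3 × (j's share) ≥ 1, i.e. iff j's share is at least 0.4348.
Player E alone (share 7/16) is above the threshold, contributing 56; the remaining 5 contribute 0. Total contributed: 56.
Player D keeps 56 and receives 2.3 × 56 × 2/16 = 16.10 from the shared-resources pool, for a payoff of 72.10.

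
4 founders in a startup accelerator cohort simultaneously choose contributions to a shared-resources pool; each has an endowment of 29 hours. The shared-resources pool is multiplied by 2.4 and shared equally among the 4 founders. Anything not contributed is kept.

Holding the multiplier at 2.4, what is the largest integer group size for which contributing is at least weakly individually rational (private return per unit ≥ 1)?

2

Private return per unit is 2.4/(group size), which is ≥ 1 whenever the group size is ≤ 2.4.
The largest such integer is 2.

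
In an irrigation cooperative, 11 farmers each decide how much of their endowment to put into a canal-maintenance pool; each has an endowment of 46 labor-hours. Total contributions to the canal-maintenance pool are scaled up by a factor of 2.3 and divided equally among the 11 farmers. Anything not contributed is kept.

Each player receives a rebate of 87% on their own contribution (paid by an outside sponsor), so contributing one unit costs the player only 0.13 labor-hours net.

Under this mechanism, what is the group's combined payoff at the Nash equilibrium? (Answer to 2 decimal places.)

Under the mechanism each unit contributed yields (2.3/11) / 0.13 = 1.6084 back to its contributor per unit of net cost, which exceeds 1, making full contribution the dominant choice for everyone.
At the Nash equilibrium everyone contributes 46. Group total payoff = 11 × (46 × 0.87 + 2.3 × 46) = 1604.02.

1604.02 labor-hours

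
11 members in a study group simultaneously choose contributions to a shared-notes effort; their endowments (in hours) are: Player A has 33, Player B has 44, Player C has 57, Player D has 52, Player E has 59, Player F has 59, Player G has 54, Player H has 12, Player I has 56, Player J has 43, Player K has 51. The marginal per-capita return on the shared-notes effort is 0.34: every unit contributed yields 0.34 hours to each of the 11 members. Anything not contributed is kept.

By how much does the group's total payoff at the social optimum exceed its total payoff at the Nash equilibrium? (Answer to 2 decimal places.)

The private return per contributed unit is 0.34 < 1 for everyone, so the Nash equilibrium is zero contribution and the group total is Σ E_j = 33 + 44 + 57 + 52 + 59 + 59 + 54 + 12 + 56 + 43 + 51 = 520.
Each contributed unit returns 3.740 to the group, so the social optimum is full contribution by everyone: group total = 3.740 × 520 = 1944.80.
Efficiency loss = (3.740 − 1) × 520 = 1424.80.

1424.80 hours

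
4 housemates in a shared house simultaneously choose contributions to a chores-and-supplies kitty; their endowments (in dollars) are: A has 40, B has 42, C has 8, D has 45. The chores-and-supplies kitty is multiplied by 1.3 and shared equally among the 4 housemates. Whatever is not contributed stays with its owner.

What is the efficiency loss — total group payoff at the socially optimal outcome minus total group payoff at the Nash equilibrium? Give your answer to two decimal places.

The private return per contributed unit is 1.3/4 = 0.3250 < 1 for every player regardless of endowment, so the Nash equilibrium is zero contribution and the group total is Σ E_j = 40 + 42 + 8 + 45 = 135.
Each contributed unit returns 1.300 to the group, so the social optimum is full contribution by everyone: group total = 1.300 × 135 = 175.50.
Efficiency loss = (1.300 − 1) × 135 = 40.50.

40.50 dollars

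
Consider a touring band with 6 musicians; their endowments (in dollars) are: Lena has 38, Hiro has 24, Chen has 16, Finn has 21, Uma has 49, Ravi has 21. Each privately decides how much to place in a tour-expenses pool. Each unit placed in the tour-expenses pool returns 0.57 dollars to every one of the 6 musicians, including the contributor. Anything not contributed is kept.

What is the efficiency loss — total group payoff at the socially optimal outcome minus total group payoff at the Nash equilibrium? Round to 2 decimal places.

408.98 dollars

The private return per contributed unit is 0.57 < 1 for everyone, so the Nash equilibrium is zero contribution and the group total is Σ E_j = 38 + 24 + 16 + 21 + 49 + 21 = 169.
Each contributed unit returns 3.420 to the group, so the social optimum is full contribution by everyone: group total = 3.420 × 169 = 577.98.
Efficiency loss = (3.420 − 1) × 169 = 408.98.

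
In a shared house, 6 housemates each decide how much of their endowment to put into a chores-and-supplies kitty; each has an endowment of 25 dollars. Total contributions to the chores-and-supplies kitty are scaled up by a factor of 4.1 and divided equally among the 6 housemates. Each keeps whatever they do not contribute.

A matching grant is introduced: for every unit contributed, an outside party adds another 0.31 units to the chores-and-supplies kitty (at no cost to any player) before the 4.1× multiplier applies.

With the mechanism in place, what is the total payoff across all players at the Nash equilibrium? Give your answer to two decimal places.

150.00 dollars

With the mechanism, a contributed unit returns 4.1 × 1.31 / 6 = 0.8952 per unit of net cost — still below 1 — so contributing 0 remains dominant for every player.
At the Nash equilibrium no one contributes; group total payoff = 6 × 25 = 150.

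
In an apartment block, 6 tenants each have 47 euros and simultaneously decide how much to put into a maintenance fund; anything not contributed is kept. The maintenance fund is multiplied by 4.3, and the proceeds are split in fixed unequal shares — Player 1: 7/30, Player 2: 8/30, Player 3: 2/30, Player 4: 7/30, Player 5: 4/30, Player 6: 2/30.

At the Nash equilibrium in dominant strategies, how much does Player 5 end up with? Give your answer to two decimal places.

Player j's private return per contributed unit is 4.3 × (j's share). Contributing is weakly dominant for j when that share is at least 1/4.3 = 0.2326, and contributing 0 is dominant otherwise.
Player 1, Player 2 and Player 4 are above the threshold, contributing 47 each; the remaining 3 contribute 0. Total contributed: 141.
Player 5 keeps 47 and receives 4.3 × 141 × 4/30 = 80.84 from the maintenance fund, for a payoff of 127.84.

127.84 euros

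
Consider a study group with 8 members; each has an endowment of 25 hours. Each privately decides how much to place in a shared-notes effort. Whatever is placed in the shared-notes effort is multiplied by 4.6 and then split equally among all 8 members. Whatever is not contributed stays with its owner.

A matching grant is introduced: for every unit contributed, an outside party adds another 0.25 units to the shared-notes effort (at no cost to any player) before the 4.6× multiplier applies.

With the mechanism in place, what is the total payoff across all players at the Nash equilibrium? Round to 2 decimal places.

Even with the mechanism, each unit contributed returns only 4.6 × 1.25 / 8 = 0.7188 per unit of net cost, so contributing nothing is still dominant.
At the Nash equilibrium no one contributes; group total payoff = 8 × 25 = 200.

200.00 hours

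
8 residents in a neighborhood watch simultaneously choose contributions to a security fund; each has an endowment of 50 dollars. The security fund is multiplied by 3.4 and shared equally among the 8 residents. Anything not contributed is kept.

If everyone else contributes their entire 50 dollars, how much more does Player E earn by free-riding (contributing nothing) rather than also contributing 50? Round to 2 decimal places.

28.75 dollars

Switching from a contribution of 50 to 0 lets Player E keep an extra 50 dollars, but lowers the security fund by 50, which costs Player E their own share of that drop: 3.4/8 × 50 = 21.25.
Net gain = 50 − 21.25 = 28.75. The private return per contributed unit (0.4250) is below 1, so free-riding is indeed the best response regardless of what the others do.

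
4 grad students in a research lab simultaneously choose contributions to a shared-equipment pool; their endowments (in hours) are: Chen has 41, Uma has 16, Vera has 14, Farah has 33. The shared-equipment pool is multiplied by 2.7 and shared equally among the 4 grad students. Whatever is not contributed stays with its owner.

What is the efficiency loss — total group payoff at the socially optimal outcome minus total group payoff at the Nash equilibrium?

The private return per contributed unit is 2.7/4 = 0.6750 < 1 for every player regardless of endowment, so the Nash equilibrium is zero contribution and the group total is Σ E_j = 41 + 16 + 14 + 33 = 104.
Each contributed unit returns 2.700 to the group, so the social optimum is full contribution by everyone: group total = 2.700 × 104 = 280.80.
Efficiency loss = (2.700 − 1) × 104 = 176.80.

176.80 hours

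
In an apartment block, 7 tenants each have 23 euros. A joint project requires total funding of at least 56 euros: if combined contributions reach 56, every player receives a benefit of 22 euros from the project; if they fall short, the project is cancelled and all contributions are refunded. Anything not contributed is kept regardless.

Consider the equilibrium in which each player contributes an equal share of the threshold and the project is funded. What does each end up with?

Equal share of the threshold: 56/7 = 8.
At this profile no one gains by cutting their contribution: any cut drops the total below 56, the project is cancelled, contributions are refunded, and the deviator ends with 23, which is less than 23 − 8 + 22 = 37. Contributing more than 8 just wastes the excess. So contributing exactly 8 is a best response.
Each player's payoff: 23 − 8 + 22 = 37.

37 euros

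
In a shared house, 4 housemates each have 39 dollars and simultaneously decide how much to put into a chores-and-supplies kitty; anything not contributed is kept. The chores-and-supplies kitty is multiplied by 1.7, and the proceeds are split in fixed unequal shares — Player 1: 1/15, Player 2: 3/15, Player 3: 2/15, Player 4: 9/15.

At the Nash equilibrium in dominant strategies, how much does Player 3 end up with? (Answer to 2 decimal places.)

For player j, contributing a unit is worthwhile iff 1.7 × (j's share) ≥ 1, i.e. iff j's share is at least 0.5882.
Player 4 alone (share 9/15) is above the threshold, contributing 39; the remaining 3 contribute 0. Total contributed: 39.
Player 3 keeps 39 and receives 1.7 × 39 × 2/15 = 8.84 from the chores-and-supplies kitty, for a payoff of 47.84.

47.84 dollars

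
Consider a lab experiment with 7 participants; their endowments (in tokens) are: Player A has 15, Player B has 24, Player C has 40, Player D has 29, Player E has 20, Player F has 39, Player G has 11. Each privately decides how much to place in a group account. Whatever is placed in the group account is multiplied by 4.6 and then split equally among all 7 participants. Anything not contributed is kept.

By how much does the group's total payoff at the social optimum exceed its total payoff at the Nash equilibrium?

The private return per contributed unit is 4.6/7 = 0.6571 < 1 for every player regardless of endowment, so the Nash equilibrium is zero contribution and the group total is Σ E_j = 15 + 24 + 40 + 29 + 20 + 39 + 11 = 178.
Each contributed unit returns 4.600 to the group, so the social optimum is full contribution by everyone: group total = 4.600 × 178 = 818.80.
Efficiency loss = (4.600 − 1) × 178 = 640.80.

640.80 tokens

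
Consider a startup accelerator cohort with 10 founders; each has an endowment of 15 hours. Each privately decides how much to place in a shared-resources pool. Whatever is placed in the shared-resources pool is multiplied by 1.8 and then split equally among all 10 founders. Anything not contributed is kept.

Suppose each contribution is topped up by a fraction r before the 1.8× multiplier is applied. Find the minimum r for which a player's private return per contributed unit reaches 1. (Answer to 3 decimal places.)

With matching at rate r, one contributed unit becomes (1 + r) in the shared-resources pool and returns 1.8 × (1 + r) / 10 to the contributor.
Setting this equal to 1: 1 + r = 10/1.8 = 5.5556.
So the minimum matching rate is r = 5.5556 − 1 = 4.556.

4.556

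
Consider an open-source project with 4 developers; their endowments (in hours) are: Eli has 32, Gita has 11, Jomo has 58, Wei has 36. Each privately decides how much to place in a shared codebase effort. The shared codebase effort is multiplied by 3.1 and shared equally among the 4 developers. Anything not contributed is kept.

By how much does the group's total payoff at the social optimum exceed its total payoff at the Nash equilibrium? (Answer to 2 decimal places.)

287.70 hours

The private return per contributed unit is 3.1/4 = 0.7750 < 1 for every player regardless of endowment, so the Nash equilibrium is zero contribution and the group total is Σ E_j = 32 + 11 + 58 + 36 = 137.
Each contributed unit returns 3.100 to the group, so the social optimum is full contribution by everyone: group total = 3.100 × 137 = 424.70.
Efficiency loss = (3.100 − 1) × 137 = 287.70.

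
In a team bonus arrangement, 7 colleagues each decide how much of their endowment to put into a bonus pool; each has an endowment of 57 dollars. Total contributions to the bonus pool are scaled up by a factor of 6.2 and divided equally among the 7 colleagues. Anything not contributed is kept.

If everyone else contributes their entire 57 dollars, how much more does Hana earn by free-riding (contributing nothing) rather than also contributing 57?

6.51 dollars

Switching from a contribution of 57 to 0 lets Hana keep an extra 57 dollars, but lowers the bonus pool by 57, which costs Hana their own share of that drop: 6.2/7 × 57 = 50.49.
Net gain = 57 − 50.49 = 6.51. The private return per contributed unit (0.8857) is below 1, so free-riding is indeed the best response regardless of what the others do.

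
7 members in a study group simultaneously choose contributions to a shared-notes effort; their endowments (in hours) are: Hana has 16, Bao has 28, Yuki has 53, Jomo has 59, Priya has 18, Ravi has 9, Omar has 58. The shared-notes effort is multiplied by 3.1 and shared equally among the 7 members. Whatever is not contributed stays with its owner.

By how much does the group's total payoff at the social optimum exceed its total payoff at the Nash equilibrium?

506.10 hours

The private return per contributed unit is 3.1/7 = 0.4429 < 1 for every player regardless of endowment, so the Nash equilibrium is zero contribution and the group total is Σ E_j = 16 + 28 + 53 + 59 + 18 + 9 + 58 = 241.
Each contributed unit returns 3.100 to the group, so the social optimum is full contribution by everyone: group total = 3.100 × 241 = 747.10.
Efficiency loss = (3.100 − 1) × 241 = 506.10.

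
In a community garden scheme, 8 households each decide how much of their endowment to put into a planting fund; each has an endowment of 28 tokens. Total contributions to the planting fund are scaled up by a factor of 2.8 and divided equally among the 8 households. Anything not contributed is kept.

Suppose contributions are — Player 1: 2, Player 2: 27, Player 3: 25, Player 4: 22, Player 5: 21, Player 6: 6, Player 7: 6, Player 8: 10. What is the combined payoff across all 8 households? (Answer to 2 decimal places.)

Total contributed: 2 + 27 + 25 + 22 + 21 + 6 + 6 + 10 = 119; total kept: 8 × 28 − 119 = 105.
The planting fund pays out 2.8 × 119 = 333.20 in aggregate.
Group total = 105 + 333.20 = 438.20.

438.20 tokens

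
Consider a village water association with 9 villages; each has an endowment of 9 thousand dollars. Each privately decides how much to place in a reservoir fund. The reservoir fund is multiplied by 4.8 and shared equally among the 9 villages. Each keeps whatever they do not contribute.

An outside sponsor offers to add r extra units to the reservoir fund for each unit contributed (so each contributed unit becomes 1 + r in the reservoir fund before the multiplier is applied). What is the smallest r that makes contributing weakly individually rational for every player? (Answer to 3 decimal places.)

With matching at rate r, one contributed unit becomes (1 + r) in the reservoir fund and returns 4.8 × (1 + r) / 9 to the contributor.
Setting this equal to 1: 1 + r = 9/4.8 = 1.8750.
So the minimum matching rate is r = 1.8750 − 1 = 0.875.

0.875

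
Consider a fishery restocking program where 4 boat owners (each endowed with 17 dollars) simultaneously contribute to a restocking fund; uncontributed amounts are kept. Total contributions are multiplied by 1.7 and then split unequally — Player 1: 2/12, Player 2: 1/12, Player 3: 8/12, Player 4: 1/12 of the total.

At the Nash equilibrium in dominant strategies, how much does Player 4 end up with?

A player with share s gets back 1.7·s per unit contributed, so full contribution is dominant for anyone with s > 1/1.7 = 0.5882 and zero contribution is dominant for anyone below.
Only Player 3 (8/12) clears that bar, contributing 17; the remaining 3 contribute 0. Total contributed: 17.
Player 4 keeps 17 and receives 1.7 × 17 × 1/12 = 2.41 from the restocking fund, for a payoff of 19.41.

19.41 dollars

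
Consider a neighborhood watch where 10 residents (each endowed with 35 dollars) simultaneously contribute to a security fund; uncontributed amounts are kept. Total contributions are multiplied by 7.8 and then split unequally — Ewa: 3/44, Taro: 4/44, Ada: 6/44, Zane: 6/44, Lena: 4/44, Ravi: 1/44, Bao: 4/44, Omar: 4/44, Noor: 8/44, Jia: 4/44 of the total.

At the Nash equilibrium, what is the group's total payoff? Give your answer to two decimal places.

1064.00 dollars

A player with share s gets back 7.8·s per unit contributed, so full contribution is dominant for anyone with s > 1/7.8 = 0.1282 and zero contribution is dominant for anyone below.
Ada, Zane and Noor clear that bar, contributing 35 each; the remaining 7 contribute 0. Total contributed: 105.
The security fund pays out 7.8 × 105 = 819.00 in total (split across the unequal shares, but the aggregate is all that matters for the group sum).
The 7 free-riders keep 35 each, adding 245. Group total = 245 + 819.00 = 1064.00.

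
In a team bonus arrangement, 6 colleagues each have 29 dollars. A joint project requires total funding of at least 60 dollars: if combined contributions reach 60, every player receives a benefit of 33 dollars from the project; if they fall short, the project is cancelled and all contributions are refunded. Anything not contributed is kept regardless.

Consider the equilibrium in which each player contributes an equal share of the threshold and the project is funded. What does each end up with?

Equal share of the threshold: 60/6 = 10.
At this profile no one gains by cutting their contribution: any cut drops the total below 60, the project is cancelled, contributions are refunded, and the deviator ends with 29, which is less than 29 − 10 + 33 = 52. Contributing more than 10 just wastes the excess. So contributing exactly 10 is a best response.
Each player's payoff: 29 − 10 + 33 = 52.

52 dollars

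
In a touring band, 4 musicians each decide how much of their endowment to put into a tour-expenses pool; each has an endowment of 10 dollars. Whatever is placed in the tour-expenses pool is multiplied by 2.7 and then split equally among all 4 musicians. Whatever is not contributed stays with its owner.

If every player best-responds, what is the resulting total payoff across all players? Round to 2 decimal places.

Each contributed unit returns 2.7/4 = 0.6750 to its contributor — below 1 — so contributing 0 is dominant for every player. At the Nash equilibrium everyone keeps their 10, and the group total is 4 × 10 = 40.

40.00 dollars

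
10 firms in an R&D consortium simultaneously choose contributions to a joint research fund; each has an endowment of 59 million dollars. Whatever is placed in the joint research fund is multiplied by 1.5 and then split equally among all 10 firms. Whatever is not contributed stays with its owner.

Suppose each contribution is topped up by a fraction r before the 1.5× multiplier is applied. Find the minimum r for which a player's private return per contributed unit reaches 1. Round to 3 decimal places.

With matching at rate r, one contributed unit becomes (1 + r) in the joint research fund and returns 1.5 × (1 + r) / 10 to the contributor.
Setting this equal to 1: 1 + r = 10/1.5 = 6.6667.
So the minimum matching rate is r = 6.6667 − 1 = 5.667.

5.667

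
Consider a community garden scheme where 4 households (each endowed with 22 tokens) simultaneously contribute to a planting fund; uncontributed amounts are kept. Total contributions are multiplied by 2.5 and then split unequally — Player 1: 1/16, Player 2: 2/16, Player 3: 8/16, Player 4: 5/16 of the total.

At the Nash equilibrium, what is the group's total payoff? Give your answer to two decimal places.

A player with share s gets back 2.5·s per unit contributed, so full contribution is dominant for anyone with s > 1/2.5 = 0.4000 and zero contribution is dominant for anyone below.
The only share above 0.4000 is Player 3's 8/16, contributing 22; the remaining 3 contribute 0. Total contributed: 22.
The planting fund pays out 2.5 × 22 = 55.00 in total (split across the unequal shares, but the aggregate is all that matters for the group sum).
The 3 free-riders keep 22 each, adding 66. Group total = 66 + 55.00 = 121.00.

121.00 tokens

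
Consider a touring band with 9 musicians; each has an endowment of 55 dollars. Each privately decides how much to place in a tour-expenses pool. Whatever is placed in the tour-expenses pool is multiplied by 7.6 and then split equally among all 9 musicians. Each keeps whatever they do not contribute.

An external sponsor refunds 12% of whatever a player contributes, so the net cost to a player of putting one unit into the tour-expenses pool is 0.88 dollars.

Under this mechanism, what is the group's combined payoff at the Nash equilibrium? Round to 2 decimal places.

With the mechanism, a contributed unit returns (7.6/9) / 0.88 = 0.9596 per unit of net cost — still below 1 — so contributing 0 remains dominant for every player.
At the Nash equilibrium no one contributes; group total payoff = 9 × 55 = 495.

495.00 dollars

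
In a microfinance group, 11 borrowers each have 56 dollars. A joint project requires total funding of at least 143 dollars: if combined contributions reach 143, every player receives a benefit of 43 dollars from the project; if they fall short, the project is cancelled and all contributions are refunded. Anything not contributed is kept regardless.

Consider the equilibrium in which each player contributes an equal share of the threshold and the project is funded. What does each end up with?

86 dollars

Equal share of the threshold: 143/11 = 13.
At this profile no one gains by cutting their contribution: any cut drops the total below 143, the project is cancelled, contributions are refunded, and the deviator ends with 56, which is less than 56 − 13 + 43 = 86. Contributing more than 13 just wastes the excess. So contributing exactly 13 is a best response.
Each player's payoff: 56 − 13 + 43 = 86.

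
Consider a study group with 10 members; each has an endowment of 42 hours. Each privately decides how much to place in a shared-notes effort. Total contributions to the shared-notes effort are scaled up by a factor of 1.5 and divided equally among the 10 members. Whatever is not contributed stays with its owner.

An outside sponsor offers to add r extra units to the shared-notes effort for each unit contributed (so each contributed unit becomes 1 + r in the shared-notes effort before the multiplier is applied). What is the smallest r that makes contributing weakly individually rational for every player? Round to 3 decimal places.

With matching at rate r, one contributed unit becomes (1 + r) in the shared-notes effort and returns 1.5 × (1 + r) / 10 to the contributor.
Setting this equal to 1: 1 + r = 10/1.5 = 6.6667.
So the minimum matching rate is r = 6.6667 − 1 = 5.667.

5.667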